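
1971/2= 985+1/2 = 985.50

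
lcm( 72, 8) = 72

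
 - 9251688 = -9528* 971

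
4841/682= 7 + 67/682 = 7.10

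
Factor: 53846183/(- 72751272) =-2^( -3) *3^(-1)*11^( - 1)*461^1*116803^1 * 275573^( - 1 )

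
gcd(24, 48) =24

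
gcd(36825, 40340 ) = 5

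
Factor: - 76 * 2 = - 2^3*19^1  =  - 152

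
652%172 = 136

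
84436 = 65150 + 19286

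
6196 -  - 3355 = 9551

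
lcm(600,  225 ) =1800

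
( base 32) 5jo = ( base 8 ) 13170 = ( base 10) 5752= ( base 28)79c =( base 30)6bm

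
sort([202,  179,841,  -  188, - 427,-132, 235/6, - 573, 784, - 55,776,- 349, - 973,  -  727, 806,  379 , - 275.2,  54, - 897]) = [ - 973,-897, - 727, - 573, - 427, - 349, - 275.2, - 188,- 132,- 55,  235/6,54,  179,  202,  379, 776,  784,806,841]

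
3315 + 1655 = 4970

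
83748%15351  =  6993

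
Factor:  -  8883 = - 3^3*7^1*47^1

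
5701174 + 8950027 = 14651201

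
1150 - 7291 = -6141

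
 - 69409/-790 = 69409/790 = 87.86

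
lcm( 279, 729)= 22599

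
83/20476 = 83/20476  =  0.00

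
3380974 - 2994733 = 386241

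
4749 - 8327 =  - 3578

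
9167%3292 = 2583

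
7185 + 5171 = 12356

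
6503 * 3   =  19509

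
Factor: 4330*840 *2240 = 2^10*3^1 * 5^3* 7^2*433^1 = 8147328000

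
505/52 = 505/52 =9.71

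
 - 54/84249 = - 1 + 9355/9361 = - 0.00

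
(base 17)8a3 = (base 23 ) 4G1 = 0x9B5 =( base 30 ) 2mp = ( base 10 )2485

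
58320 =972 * 60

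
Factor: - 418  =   - 2^1*11^1*19^1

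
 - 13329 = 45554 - 58883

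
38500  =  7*5500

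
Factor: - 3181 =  - 3181^1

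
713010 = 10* 71301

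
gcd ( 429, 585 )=39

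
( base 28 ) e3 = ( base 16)18B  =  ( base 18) 13h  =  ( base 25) FK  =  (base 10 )395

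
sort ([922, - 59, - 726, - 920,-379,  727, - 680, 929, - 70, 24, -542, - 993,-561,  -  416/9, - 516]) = [ - 993, - 920, - 726, - 680,-561, - 542, - 516,-379,  -  70,  -  59,-416/9,24,727,922, 929] 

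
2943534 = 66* 44599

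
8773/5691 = 1 + 3082/5691= 1.54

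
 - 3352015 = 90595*( - 37 ) 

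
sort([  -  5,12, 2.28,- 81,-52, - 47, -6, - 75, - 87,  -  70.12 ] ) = [ - 87 ,- 81 , - 75, - 70.12,-52,- 47, - 6,-5, 2.28,  12]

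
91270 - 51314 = 39956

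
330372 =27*12236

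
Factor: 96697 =96697^1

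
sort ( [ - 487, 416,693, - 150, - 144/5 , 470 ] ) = [ - 487, - 150,  -  144/5, 416,470,  693] 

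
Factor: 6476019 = 3^1*11^1 * 29^1*67^1 *101^1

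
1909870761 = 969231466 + 940639295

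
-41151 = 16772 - 57923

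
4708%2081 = 546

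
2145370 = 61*35170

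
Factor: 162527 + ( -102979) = 2^2*14887^1 = 59548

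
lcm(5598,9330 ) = 27990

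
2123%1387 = 736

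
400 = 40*10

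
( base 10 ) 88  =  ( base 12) 74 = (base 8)130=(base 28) 34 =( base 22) 40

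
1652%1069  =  583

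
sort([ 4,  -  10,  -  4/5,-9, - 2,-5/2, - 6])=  [ -10, - 9,-6,  -  5/2, - 2, - 4/5, 4]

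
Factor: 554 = 2^1 * 277^1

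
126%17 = 7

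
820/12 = 68+1/3 = 68.33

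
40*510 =20400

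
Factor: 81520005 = 3^1*5^1*7^1 * 59^1*13159^1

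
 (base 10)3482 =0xD9A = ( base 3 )11202222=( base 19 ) 9c5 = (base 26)53o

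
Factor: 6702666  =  2^1* 3^1*1117111^1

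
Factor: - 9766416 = - 2^4*3^1*11^1*53^1*349^1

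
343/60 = 343/60 = 5.72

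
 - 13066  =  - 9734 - 3332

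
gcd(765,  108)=9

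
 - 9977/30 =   -  9977/30 = - 332.57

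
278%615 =278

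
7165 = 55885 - 48720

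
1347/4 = 1347/4 =336.75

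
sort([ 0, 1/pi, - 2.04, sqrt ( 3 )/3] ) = [ - 2.04 , 0,1/pi , sqrt(3)/3] 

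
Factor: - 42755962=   -  2^1* 21377981^1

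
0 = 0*48634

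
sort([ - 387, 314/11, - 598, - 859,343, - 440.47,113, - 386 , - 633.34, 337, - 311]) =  [ - 859, - 633.34, - 598, -440.47, - 387, -386, - 311, 314/11, 113,337 , 343 ] 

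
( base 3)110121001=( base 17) 1ed1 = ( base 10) 9181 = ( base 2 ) 10001111011101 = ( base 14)34bb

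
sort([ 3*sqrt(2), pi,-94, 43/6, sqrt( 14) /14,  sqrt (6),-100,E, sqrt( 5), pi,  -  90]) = [ - 100,-94,-90, sqrt(14 ) /14,sqrt( 5 ), sqrt( 6),E, pi, pi,3 *sqrt( 2),43/6 ] 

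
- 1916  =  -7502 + 5586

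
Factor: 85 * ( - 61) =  - 5^1 * 17^1*61^1 = -5185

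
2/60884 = 1/30442= 0.00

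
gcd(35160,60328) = 8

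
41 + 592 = 633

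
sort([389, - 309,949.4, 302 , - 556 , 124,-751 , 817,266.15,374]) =[ - 751, - 556, - 309 , 124,266.15, 302,374,389,  817,  949.4]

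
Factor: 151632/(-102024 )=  - 162/109 = - 2^1*3^4*109^(-1 ) 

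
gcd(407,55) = 11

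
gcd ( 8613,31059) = 261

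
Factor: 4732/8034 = 182/309 = 2^1*3^ ( - 1)*7^1*13^1*103^( - 1 ) 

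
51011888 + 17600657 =68612545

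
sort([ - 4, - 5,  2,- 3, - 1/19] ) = [ - 5, - 4, - 3, - 1/19, 2]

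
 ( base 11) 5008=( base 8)15007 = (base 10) 6663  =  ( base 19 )i8d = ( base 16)1a07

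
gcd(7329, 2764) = 1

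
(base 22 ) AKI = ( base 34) 4JS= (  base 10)5298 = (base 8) 12262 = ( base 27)776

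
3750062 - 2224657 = 1525405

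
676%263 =150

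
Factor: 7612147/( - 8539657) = -7^(- 1) * 797^1 * 9551^1*1219951^( - 1)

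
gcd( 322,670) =2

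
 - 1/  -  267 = 1/267 = 0.00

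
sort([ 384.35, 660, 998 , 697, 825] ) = [ 384.35, 660 , 697, 825,998] 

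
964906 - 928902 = 36004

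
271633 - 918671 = -647038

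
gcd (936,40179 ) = 3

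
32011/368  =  32011/368=86.99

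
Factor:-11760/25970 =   -  24/53=   - 2^3*3^1*53^ ( - 1)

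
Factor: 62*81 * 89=2^1*3^4*31^1*89^1 = 446958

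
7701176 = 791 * 9736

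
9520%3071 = 307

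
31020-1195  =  29825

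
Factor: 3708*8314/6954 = 5138052/1159 = 2^2*3^1*19^ ( - 1)*61^(  -  1 )*103^1 * 4157^1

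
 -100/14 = -8 + 6/7 = - 7.14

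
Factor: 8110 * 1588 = 12878680 = 2^3*5^1*397^1*811^1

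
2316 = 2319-3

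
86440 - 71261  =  15179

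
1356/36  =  37+2/3 = 37.67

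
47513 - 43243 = 4270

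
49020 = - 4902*(-10)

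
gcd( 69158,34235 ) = 1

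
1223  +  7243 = 8466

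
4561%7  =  4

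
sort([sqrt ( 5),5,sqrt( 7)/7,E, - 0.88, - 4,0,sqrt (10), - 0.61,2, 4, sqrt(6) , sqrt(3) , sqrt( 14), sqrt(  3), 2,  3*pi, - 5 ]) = [ -5, - 4, - 0.88, - 0.61,0 , sqrt( 7)/7,sqrt(3), sqrt(3),2,2,sqrt( 5 ), sqrt(6 ),E, sqrt (10),sqrt(14 ),  4, 5,3*pi]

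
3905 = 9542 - 5637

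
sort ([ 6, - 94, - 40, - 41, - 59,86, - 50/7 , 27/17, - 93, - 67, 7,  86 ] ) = [ - 94, - 93 , - 67, - 59 , - 41 , - 40, - 50/7,27/17, 6,7,  86,86 ] 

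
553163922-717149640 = - 163985718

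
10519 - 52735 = -42216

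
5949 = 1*5949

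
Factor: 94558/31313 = 2^1*173^(-1)*181^(-1)*47279^1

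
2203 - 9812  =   - 7609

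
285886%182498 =103388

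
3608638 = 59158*61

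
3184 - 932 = 2252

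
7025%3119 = 787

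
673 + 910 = 1583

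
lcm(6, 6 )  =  6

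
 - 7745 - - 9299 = 1554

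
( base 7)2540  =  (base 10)959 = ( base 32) TV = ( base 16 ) 3BF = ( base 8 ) 1677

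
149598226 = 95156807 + 54441419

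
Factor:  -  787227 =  - 3^1* 7^1 *19^1*1973^1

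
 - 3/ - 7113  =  1/2371 = 0.00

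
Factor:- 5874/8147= - 2^1*3^1*11^1 * 89^1*8147^ ( - 1 )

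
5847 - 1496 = 4351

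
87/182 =87/182=0.48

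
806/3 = 268 + 2/3 = 268.67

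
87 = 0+87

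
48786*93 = 4537098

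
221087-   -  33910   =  254997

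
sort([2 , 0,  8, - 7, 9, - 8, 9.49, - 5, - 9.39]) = [ - 9.39, - 8, - 7, - 5 , 0, 2 , 8,9,  9.49]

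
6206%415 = 396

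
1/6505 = 1/6505 =0.00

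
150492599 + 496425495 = 646918094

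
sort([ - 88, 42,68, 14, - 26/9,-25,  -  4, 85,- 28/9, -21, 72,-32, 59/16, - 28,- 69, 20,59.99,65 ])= [-88,-69,-32, - 28,-25, - 21, - 4 , - 28/9 , - 26/9,59/16,  14, 20,42, 59.99,65,  68, 72, 85]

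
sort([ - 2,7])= [ - 2,7]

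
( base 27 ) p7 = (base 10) 682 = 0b1010101010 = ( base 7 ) 1663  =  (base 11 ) 570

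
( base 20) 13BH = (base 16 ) 24dd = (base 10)9437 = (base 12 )5565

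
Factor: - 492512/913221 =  - 2^5*3^(- 3) * 149^(-1) *227^( - 1 )*15391^1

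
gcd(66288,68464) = 16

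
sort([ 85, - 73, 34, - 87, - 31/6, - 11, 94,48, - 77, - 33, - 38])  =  [ - 87,-77, - 73, - 38, - 33, - 11, - 31/6, 34, 48,85, 94] 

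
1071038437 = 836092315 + 234946122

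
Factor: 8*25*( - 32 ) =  - 2^8*5^2 = - 6400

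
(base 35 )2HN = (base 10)3068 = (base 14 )1192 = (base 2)101111111100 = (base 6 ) 22112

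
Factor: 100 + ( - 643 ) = -543 = - 3^1 * 181^1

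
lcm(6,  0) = 0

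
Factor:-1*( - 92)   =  92 = 2^2*23^1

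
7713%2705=2303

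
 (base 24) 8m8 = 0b1010000011000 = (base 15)17ce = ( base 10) 5144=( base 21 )bdk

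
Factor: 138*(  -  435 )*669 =  -  40160070 = -2^1*3^3 * 5^1*23^1*29^1*223^1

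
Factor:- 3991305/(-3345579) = 3^(-1 )*5^1*23^2 * 251^(  -  1)*503^1*1481^(- 1)  =  1330435/1115193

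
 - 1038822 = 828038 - 1866860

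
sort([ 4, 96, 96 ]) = [ 4,96 , 96]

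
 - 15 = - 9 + - 6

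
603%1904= 603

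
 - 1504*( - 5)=7520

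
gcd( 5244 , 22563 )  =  69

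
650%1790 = 650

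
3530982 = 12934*273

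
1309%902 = 407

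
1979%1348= 631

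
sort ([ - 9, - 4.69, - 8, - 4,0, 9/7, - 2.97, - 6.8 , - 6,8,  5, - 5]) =[ - 9, - 8,  -  6.8, - 6, - 5, - 4.69, - 4, - 2.97, 0,9/7,5,  8 ] 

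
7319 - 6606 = 713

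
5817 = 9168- 3351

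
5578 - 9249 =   -  3671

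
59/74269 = 59/74269 = 0.00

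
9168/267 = 34 + 30/89 = 34.34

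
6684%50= 34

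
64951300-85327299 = -20375999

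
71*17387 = 1234477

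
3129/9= 347 + 2/3= 347.67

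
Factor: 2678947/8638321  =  139^1 * 337^(  -  1)*19273^1* 25633^( - 1 )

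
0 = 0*8794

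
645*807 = 520515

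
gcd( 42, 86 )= 2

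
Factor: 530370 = 2^1*3^2*5^1*71^1*83^1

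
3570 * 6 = 21420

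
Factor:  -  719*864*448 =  - 2^11*3^3*7^1*719^1= - 278304768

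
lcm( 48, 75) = 1200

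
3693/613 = 3693/613= 6.02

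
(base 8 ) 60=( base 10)48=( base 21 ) 26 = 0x30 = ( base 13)39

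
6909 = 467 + 6442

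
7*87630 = 613410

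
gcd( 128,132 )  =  4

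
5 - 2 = 3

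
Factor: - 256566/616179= - 122/293  =  - 2^1*61^1*293^(-1 )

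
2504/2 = 1252 = 1252.00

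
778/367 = 2 + 44/367 = 2.12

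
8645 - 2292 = 6353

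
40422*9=363798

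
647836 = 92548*7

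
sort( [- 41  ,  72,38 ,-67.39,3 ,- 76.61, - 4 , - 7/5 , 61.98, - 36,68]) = [ - 76.61, - 67.39, - 41, - 36, - 4, - 7/5 , 3,38, 61.98,68, 72]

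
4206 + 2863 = 7069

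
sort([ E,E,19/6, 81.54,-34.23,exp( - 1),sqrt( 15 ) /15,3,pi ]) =[-34.23,sqrt( 15) /15,exp( - 1 ),E,E,3, pi,19/6,81.54]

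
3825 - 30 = 3795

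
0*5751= 0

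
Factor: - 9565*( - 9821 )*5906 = 554797030690 = 2^1*  5^1* 7^1*23^1*61^1*1913^1*2953^1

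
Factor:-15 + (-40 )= - 5^1*11^1 = -55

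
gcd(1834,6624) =2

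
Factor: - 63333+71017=2^2*17^1*113^1 = 7684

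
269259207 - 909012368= - 639753161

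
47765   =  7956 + 39809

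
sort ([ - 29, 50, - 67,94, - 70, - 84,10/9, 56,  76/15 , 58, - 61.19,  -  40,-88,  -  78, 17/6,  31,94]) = [-88, - 84,-78,- 70,-67,-61.19, - 40, - 29, 10/9,17/6, 76/15,31, 50,  56, 58,94,94]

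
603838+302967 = 906805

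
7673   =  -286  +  7959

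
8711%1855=1291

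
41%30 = 11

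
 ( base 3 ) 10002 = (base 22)3H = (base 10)83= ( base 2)1010011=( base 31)2l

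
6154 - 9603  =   - 3449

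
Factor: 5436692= 2^2*1359173^1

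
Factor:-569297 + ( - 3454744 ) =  - 3^1*7^1 * 191621^1 = -4024041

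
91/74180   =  91/74180  =  0.00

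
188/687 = 188/687 =0.27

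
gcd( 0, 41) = 41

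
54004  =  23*2348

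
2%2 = 0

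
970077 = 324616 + 645461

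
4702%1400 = 502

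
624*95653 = 59687472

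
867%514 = 353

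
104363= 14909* 7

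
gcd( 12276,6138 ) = 6138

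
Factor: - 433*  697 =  - 17^1*41^1*433^1 = -301801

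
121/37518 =121/37518 = 0.00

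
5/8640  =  1/1728 = 0.00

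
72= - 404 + 476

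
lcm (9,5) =45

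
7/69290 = 7/69290=   0.00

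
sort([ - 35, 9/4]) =[ - 35, 9/4 ]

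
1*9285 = 9285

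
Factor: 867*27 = 3^4*17^2=23409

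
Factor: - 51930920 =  - 2^3*5^1 * 17^1*76369^1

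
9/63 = 1/7 = 0.14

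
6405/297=21  +  56/99 = 21.57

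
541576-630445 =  - 88869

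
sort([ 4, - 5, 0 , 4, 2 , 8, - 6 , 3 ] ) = [ - 6, - 5, 0 , 2, 3 , 4,4, 8 ]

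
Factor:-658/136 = - 329/68 = - 2^(- 2) * 7^1*17^( - 1)*47^1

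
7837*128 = 1003136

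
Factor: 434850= 2^1*3^1* 5^2*13^1*223^1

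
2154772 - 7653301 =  - 5498529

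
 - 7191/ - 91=7191/91 = 79.02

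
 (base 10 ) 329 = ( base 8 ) 511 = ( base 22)EL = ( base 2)101001001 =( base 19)H6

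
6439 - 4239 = 2200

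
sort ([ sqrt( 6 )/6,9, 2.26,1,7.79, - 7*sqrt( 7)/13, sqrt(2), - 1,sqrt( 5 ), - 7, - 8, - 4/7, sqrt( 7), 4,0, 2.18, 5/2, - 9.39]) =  [ - 9.39, - 8, - 7,- 7*sqrt( 7)/13, - 1, - 4/7, 0,sqrt(6 ) /6,  1, sqrt(2), 2.18,sqrt(5), 2.26, 5/2, sqrt( 7),4, 7.79,9 ] 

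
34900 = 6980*5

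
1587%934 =653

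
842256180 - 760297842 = 81958338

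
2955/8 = 2955/8 = 369.38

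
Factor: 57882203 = 397^1 * 145799^1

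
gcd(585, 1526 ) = 1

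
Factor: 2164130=2^1*5^1*37^1 * 5849^1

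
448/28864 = 7/451 = 0.02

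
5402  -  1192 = 4210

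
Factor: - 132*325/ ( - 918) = 7150/153 = 2^1 *3^( - 2)  *  5^2*11^1*13^1*17^( - 1)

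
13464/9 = 1496 = 1496.00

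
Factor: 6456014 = 2^1 * 47^1*173^1*397^1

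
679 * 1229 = 834491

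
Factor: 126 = 2^1*3^2*7^1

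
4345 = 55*79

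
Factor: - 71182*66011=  - 4698795002 = - 2^1*11^1*17^1*353^1*35591^1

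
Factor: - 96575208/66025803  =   - 2^3*331^1 * 461^ ( - 1 )*12157^1*47741^( - 1) =- 32191736/22008601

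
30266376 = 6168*4907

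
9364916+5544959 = 14909875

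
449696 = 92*4888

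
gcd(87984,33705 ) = 9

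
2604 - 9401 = - 6797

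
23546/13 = 23546/13 = 1811.23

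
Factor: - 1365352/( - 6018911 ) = 2^3*83^( - 1)*127^ ( - 1 )*571^( - 1)*170669^1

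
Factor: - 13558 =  - 2^1*6779^1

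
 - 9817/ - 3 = 9817/3  =  3272.33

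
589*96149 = 56631761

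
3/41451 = 1/13817 = 0.00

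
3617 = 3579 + 38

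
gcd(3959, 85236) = 1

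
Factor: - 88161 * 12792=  - 2^3* 3^2*13^1*41^1*29387^1 = - 1127755512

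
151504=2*75752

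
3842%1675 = 492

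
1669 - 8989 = - 7320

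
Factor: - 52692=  - 2^2*3^1*  4391^1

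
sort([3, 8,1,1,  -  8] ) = [ - 8, 1,1, 3, 8 ]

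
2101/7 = 2101/7 = 300.14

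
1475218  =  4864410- 3389192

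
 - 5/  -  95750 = 1/19150 = 0.00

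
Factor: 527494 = 2^1 * 11^1 * 23977^1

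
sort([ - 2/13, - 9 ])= [ - 9,- 2/13 ]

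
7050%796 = 682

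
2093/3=697 + 2/3 = 697.67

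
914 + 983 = 1897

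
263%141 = 122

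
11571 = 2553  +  9018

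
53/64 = 53/64 = 0.83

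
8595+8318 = 16913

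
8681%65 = 36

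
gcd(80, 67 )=1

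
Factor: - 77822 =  - 2^1 * 167^1*233^1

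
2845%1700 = 1145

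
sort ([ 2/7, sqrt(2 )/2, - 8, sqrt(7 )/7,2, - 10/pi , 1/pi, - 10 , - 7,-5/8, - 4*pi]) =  [ - 4*pi, - 10, - 8, - 7, - 10/pi , - 5/8, 2/7,1/pi, sqrt(7)/7 , sqrt( 2)/2, 2] 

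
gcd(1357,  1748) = 23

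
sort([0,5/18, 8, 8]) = [0,5/18 , 8,8]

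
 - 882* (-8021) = 7074522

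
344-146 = 198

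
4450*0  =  0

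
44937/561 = 14979/187 =80.10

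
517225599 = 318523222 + 198702377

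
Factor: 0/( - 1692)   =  0 = 0^1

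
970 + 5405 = 6375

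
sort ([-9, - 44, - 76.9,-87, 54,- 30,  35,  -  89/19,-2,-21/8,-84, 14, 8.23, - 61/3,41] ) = [-87, - 84  , - 76.9,-44, - 30,-61/3 , - 9,- 89/19, - 21/8, - 2,8.23, 14, 35, 41, 54 ]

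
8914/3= 8914/3 = 2971.33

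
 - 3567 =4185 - 7752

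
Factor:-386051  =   - 386051^1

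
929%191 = 165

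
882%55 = 2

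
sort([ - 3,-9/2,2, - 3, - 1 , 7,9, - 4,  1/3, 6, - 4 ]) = [  -  9/2,-4,-4,-3, - 3, - 1, 1/3,2,6, 7, 9 ]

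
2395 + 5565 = 7960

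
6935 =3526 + 3409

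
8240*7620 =62788800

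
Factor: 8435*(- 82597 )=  - 5^1*7^1*151^1*241^1*547^1=   -  696705695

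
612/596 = 1+4/149 = 1.03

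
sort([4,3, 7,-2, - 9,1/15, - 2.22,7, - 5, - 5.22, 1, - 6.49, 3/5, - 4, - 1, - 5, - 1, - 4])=[-9, - 6.49, - 5.22 , -5, - 5, - 4,-4,  -  2.22, - 2, - 1, - 1, 1/15 , 3/5, 1, 3,  4, 7, 7] 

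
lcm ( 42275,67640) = 338200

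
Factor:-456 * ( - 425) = 2^3*3^1*5^2*17^1 * 19^1= 193800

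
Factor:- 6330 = - 2^1*3^1*5^1*211^1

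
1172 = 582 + 590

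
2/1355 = 2/1355 = 0.00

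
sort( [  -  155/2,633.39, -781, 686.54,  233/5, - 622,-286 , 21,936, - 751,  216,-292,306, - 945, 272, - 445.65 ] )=[- 945,  -  781,-751, - 622, - 445.65, - 292,  -  286, - 155/2,21, 233/5, 216, 272, 306, 633.39, 686.54, 936 ] 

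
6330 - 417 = 5913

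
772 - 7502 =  - 6730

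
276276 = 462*598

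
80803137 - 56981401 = 23821736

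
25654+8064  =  33718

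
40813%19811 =1191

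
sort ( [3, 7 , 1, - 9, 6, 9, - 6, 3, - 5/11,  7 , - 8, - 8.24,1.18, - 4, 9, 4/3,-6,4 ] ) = [ - 9,-8.24,-8, - 6, - 6,-4, - 5/11, 1,1.18, 4/3, 3, 3,4,6, 7, 7,  9, 9 ]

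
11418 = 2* 5709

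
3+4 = 7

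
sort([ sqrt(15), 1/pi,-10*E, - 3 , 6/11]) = [ - 10*E, - 3,  1/pi,6/11, sqrt(15 )]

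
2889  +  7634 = 10523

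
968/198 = 4+8/9 = 4.89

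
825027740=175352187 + 649675553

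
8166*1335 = 10901610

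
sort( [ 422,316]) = [316, 422]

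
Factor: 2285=5^1*457^1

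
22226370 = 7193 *3090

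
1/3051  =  1/3051 =0.00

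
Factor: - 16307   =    -  23^1*709^1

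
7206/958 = 7 + 250/479 = 7.52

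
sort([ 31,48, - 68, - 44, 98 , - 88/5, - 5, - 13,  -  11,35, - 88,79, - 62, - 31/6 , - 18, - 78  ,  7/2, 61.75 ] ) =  [-88, - 78,  -  68,-62, - 44,-18 , - 88/5 , - 13,-11, - 31/6,-5, 7/2,31 , 35, 48, 61.75,79, 98] 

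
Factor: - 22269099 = -3^1*17^1*436649^1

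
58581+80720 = 139301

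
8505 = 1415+7090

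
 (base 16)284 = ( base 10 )644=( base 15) 2CE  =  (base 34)IW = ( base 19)1eh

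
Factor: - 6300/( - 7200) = 7/8 = 2^( - 3) * 7^1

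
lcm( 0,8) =0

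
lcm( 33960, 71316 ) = 713160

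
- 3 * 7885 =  - 23655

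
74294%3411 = 2663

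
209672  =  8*26209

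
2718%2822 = 2718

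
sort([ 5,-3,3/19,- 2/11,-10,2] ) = [ - 10, - 3, - 2/11  ,  3/19,2, 5]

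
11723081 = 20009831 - 8286750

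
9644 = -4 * (-2411 ) 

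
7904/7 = 1129  +  1/7 = 1129.14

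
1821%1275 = 546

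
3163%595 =188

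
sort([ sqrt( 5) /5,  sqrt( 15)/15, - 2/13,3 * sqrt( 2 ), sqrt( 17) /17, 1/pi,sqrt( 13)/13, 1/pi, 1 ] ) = [ - 2/13,sqrt( 17)/17, sqrt( 15 )/15, sqrt( 13) /13, 1/pi,1/pi, sqrt( 5)/5, 1, 3*sqrt(2)]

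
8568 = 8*1071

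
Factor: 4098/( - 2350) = - 3^1*5^( - 2 )*47^ ( -1)*683^1 = -2049/1175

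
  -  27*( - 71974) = 1943298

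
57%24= 9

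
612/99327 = 204/33109  =  0.01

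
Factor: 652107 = 3^1*217369^1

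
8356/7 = 8356/7 = 1193.71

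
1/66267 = 1/66267 = 0.00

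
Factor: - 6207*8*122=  - 6058032=- 2^4*3^1*61^1*2069^1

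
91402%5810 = 4252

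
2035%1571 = 464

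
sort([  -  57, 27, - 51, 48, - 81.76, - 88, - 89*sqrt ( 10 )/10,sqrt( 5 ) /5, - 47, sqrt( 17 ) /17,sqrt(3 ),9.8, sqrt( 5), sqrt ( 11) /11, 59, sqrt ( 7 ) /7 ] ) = [ - 88, - 81.76,-57, - 51, - 47, - 89 *sqrt(10) /10  ,  sqrt( 17 ) /17 , sqrt(11) /11,sqrt( 7 )/7, sqrt(5)/5 , sqrt( 3 ), sqrt(5 ), 9.8, 27, 48,59 ] 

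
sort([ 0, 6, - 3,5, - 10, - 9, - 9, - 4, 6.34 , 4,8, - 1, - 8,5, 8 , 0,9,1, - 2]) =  [ - 10,-9, - 9, - 8, - 4, - 3, - 2,-1,0,  0, 1, 4,5,5,6, 6.34,8,8,  9 ] 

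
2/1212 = 1/606 = 0.00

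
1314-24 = 1290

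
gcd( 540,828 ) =36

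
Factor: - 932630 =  - 2^1*5^1 * 93263^1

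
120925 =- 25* ( - 4837 )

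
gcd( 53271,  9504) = 27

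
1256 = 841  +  415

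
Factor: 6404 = 2^2 *1601^1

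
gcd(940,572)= 4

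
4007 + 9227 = 13234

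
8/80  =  1/10 = 0.10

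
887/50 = 887/50 = 17.74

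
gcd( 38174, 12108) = 2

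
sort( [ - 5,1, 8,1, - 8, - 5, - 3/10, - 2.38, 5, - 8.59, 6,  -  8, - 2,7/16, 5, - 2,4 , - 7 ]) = [ - 8.59,  -  8, - 8, - 7,-5, - 5, - 2.38, - 2,-2 , - 3/10,7/16,1,  1,4,5, 5,6,8] 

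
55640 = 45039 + 10601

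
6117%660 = 177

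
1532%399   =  335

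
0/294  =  0 = 0.00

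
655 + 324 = 979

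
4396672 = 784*5608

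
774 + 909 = 1683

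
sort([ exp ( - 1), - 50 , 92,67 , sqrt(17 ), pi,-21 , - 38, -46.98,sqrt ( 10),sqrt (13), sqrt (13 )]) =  [ - 50, - 46.98,-38 , - 21, exp( - 1),  pi, sqrt(10),sqrt(13),  sqrt(13),sqrt(17),67,92 ] 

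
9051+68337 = 77388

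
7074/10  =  707 + 2/5= 707.40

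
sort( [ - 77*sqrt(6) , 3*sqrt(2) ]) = [  -  77 * sqrt(6),3* sqrt(2)]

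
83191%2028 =43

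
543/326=543/326 =1.67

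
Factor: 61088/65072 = 46/49 = 2^1*7^( - 2 )*23^1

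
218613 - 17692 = 200921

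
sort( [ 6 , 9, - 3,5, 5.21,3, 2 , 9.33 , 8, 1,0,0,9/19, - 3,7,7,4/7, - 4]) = [ - 4 , - 3, - 3, 0, 0, 9/19 , 4/7 , 1 , 2, 3, 5,5.21,6,7, 7 , 8 , 9,9.33 ]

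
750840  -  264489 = 486351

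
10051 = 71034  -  60983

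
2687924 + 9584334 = 12272258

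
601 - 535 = 66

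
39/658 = 39/658  =  0.06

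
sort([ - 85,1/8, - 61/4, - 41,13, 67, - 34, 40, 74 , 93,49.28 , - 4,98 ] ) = [ - 85, - 41, - 34, - 61/4, - 4, 1/8 , 13, 40,49.28,67,74, 93 , 98 ] 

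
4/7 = 4/7= 0.57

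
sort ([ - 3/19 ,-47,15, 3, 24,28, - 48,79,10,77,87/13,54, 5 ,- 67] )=[ - 67,-48,-47, - 3/19, 3,5,87/13, 10,15,24, 28,54,77,79]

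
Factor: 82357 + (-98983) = - 16626   =  -  2^1*3^1*17^1*163^1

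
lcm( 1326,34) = 1326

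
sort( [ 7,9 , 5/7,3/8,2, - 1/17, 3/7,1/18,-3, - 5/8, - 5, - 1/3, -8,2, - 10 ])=[ - 10, - 8, - 5,  -  3, - 5/8 , - 1/3 , - 1/17, 1/18, 3/8,3/7,5/7, 2, 2, 7, 9 ] 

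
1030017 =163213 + 866804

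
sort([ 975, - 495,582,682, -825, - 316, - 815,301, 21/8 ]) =[ - 825, - 815, - 495, - 316,21/8,301,  582, 682,975 ] 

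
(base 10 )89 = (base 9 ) 108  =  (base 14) 65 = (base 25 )3e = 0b1011001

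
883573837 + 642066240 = 1525640077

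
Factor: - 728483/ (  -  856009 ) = 104069/122287 = 7^1*11^(-1)*11117^(-1)*14867^1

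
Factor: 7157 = 17^1*421^1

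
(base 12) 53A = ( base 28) ra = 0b1011111110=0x2FE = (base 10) 766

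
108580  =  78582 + 29998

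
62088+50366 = 112454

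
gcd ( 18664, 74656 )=18664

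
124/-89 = -2+54/89 =- 1.39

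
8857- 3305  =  5552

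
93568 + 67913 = 161481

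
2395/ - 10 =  - 240 + 1/2 = - 239.50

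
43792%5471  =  24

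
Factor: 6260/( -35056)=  - 2^( - 2) *5^1*7^ ( - 1) =-5/28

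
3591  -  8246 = -4655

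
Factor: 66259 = 173^1*383^1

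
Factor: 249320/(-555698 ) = - 124660/277849=- 2^2*5^1 * 11^( - 1) * 13^( - 1 )*23^1*29^( - 1)*67^(- 1)*271^1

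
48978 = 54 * 907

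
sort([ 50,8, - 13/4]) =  [ - 13/4,  8,50 ]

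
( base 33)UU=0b1111111100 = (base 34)U0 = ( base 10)1020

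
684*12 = 8208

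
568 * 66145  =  37570360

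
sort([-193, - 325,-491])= [ - 491,  -  325,-193] 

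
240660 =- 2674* (  -  90) 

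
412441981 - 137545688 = 274896293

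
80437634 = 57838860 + 22598774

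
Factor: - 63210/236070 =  - 3^( - 1 )*7^2*  61^( - 1)  =  -49/183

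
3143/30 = 3143/30 = 104.77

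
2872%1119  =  634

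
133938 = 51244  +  82694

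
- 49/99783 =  - 1 + 99734/99783 = - 0.00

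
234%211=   23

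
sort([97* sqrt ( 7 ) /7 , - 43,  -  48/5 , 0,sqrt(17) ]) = [ - 43,-48/5 , 0,sqrt( 17),97*sqrt (7 ) /7] 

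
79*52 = 4108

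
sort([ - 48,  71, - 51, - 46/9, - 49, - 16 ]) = [ - 51,  -  49,-48, - 16,-46/9, 71]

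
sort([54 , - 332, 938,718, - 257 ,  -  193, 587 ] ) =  [ - 332,-257,  -  193, 54, 587,718,938] 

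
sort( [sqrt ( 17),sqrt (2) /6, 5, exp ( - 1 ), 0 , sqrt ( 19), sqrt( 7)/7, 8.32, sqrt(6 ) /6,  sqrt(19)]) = [ 0, sqrt( 2) /6, exp( - 1 ),sqrt(7)/7, sqrt(6)/6,sqrt (17 ),sqrt( 19 ),sqrt (19 ),5,8.32 ] 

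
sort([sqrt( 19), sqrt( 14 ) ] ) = [sqrt( 14 ),  sqrt( 19 )]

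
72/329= 72/329  =  0.22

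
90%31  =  28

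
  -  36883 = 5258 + -42141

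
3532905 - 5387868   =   - 1854963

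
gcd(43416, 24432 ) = 24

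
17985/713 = 25 + 160/713  =  25.22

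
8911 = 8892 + 19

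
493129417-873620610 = - 380491193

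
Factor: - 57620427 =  - 3^1* 2243^1*8563^1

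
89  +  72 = 161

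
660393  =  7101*93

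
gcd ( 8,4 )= 4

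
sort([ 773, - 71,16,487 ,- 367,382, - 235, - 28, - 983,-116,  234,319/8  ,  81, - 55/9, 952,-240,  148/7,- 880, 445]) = [ - 983, -880,  -  367, - 240, - 235, - 116, - 71,-28,  -  55/9,16,  148/7, 319/8, 81, 234,382, 445,487, 773, 952 ]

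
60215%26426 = 7363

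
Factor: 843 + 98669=2^3*7^1*1777^1 = 99512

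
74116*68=5039888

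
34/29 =1 + 5/29 = 1.17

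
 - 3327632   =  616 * (  -  5402)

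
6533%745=573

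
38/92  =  19/46 = 0.41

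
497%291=206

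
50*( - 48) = -2400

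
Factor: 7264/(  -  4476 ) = -1816/1119 = -2^3*3^ ( - 1)*227^1*373^(  -  1)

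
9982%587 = 3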